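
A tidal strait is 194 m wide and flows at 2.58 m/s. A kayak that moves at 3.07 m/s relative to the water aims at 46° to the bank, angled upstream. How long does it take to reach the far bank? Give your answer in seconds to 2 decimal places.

87.85 s

The component of the kayak's velocity perpendicular to the bank is 3.07 × sin 46° = 2.208 m/s.
The current is parallel to the bank, so it does not affect the crossing time.
Time = 194 / 2.208 = 87.847 s.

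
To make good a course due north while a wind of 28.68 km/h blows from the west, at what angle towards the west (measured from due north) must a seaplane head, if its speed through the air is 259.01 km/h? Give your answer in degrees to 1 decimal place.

The wind pushes perpendicular to the desired track; the heading must have a component into the wind equal to 28.68 km/h: 259.01 sin θ = 28.68.
sin θ = 0.1107, so θ = 6.357°.

6.4°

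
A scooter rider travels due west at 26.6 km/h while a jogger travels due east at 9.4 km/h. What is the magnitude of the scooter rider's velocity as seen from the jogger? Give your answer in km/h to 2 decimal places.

Taking east as x and north as y: scooter rider velocity = (-26.600, 0.000) km/h; jogger velocity = (9.400, 0.000) km/h.
Velocity of scooter rider relative to jogger = (-26.600, 0.000) − (9.400, 0.000) = (-36.000, 0.000) km/h.
Magnitude = |(-36.000, 0.000)| = 36.000 km/h.

36.00 km/h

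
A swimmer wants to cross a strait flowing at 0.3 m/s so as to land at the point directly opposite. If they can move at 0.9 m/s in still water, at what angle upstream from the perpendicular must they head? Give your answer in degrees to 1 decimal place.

To cancel the current, the upstream component of the swimmer's velocity must equal the flow: 0.9 sin θ = 0.3.
sin θ = 0.3 / 0.9 = 0.3333.
θ = arcsin(0.3333) = 19.471°.

19.5°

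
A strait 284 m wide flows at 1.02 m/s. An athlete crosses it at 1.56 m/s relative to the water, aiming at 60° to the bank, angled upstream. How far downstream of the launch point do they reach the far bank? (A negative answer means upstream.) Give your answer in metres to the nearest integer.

Perpendicular speed = 1.351 m/s; crossing time = 284 / 1.351 = 210.215 s.
Net downstream speed = 0.240 m/s.
Drift = 0.240 × 210.215 = 50.452 m (downstream).

50 m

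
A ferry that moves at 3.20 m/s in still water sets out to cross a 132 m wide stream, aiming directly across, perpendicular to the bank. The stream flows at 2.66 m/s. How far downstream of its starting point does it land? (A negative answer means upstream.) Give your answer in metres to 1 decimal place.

109.7 m

Perpendicular speed = 3.200 m/s; crossing time = 132 / 3.200 = 41.250 s.
Net downstream speed = 2.660 m/s.
Drift = 2.660 × 41.250 = 109.725 m (downstream).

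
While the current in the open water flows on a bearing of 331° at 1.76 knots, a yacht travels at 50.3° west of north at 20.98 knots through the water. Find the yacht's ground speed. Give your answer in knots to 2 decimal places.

Taking east as x and north as y: velocity relative to the water = (-16.142, 13.401) knots; the water relative to ground = (-0.853, 1.539) knots.
Velocity relative to ground = (-16.142, 13.401) + (-0.853, 1.539) = (-16.995, 14.941) knots.
Speed = |(-16.995, 14.941)| = 22.629 knots.

22.63 knots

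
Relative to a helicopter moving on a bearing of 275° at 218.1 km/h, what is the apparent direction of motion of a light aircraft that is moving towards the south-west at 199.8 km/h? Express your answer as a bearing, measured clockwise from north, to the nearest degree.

Taking east as x and north as y: light aircraft velocity = (-141.280, -141.280) km/h; helicopter velocity = (-217.270, 19.009) km/h.
Velocity of light aircraft relative to helicopter = (-141.280, -141.280) − (-217.270, 19.009) = (75.990, -160.289) km/h.
Bearing = atan2(75.99, -160.29) = 154.64° clockwise from north.

155°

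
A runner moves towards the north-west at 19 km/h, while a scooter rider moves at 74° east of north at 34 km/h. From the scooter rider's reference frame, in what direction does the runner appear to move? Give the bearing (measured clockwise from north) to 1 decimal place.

Taking east as x and north as y: runner velocity = (-13.435, 13.435) km/h; scooter rider velocity = (32.683, 9.372) km/h.
Velocity of runner relative to scooter rider = (-13.435, 13.435) − (32.683, 9.372) = (-46.118, 4.063) km/h.
Bearing = atan2(-46.12, 4.06) = 275.04° clockwise from north.

275.0°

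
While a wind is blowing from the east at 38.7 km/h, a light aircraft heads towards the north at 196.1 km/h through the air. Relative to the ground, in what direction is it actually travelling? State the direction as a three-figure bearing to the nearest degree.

Taking east as x and north as y: velocity relative to the air = (0.000, 196.100) km/h; the air relative to ground = (-38.700, 0.000) km/h.
Velocity relative to ground = (0.000, 196.100) + (-38.700, 0.000) = (-38.700, 196.100) km/h.
Bearing = atan2(-38.70, 196.10) = 348.84° clockwise from north.

349°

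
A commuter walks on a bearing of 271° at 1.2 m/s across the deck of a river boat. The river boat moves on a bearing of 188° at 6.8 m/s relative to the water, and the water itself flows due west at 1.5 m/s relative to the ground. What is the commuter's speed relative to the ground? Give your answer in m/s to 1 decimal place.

In east/north components (m/s): commuter relative to river boat = (-1.200, 0.021); river boat relative to water = (-0.946, -6.734); water relative to ground = (-1.500, 0.000).
Sum = (-3.646, -6.713) m/s.
Speed = |(-3.646, -6.713)| = 7.639 m/s.

7.6 m/s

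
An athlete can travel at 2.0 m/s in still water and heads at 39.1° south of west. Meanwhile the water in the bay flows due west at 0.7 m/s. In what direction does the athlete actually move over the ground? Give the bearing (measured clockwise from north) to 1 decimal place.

Taking east as x and north as y: velocity relative to the water = (-1.552, -1.261) m/s; the water relative to ground = (-0.700, 0.000) m/s.
Velocity relative to ground = (-1.552, -1.261) + (-0.700, 0.000) = (-2.252, -1.261) m/s.
Bearing = atan2(-2.25, -1.26) = 240.75° clockwise from north.

240.7°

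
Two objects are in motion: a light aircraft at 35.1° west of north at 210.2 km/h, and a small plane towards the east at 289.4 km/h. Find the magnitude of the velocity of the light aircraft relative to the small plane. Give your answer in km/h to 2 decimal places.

444.85 km/h

Taking east as x and north as y: light aircraft velocity = (-120.866, 171.975) km/h; small plane velocity = (289.400, 0.000) km/h.
Velocity of light aircraft relative to small plane = (-120.866, 171.975) − (289.400, 0.000) = (-410.266, 171.975) km/h.
Magnitude = |(-410.266, 171.975)| = 444.852 km/h.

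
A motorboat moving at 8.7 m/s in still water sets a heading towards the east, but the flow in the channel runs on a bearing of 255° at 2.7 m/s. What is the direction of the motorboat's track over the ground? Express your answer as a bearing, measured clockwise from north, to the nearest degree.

Taking east as x and north as y: velocity relative to the water = (8.700, 0.000) m/s; the water relative to ground = (-2.608, -0.699) m/s.
Velocity relative to ground = (8.700, 0.000) + (-2.608, -0.699) = (6.092, -0.699) m/s.
Bearing = atan2(6.09, -0.70) = 96.54° clockwise from north.

097°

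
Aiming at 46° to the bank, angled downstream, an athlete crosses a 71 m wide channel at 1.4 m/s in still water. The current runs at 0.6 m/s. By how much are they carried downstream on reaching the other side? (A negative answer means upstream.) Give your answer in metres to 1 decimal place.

Perpendicular speed = 1.007 m/s; crossing time = 71 / 1.007 = 70.501 s.
Net downstream speed = 1.573 m/s.
Drift = 1.573 × 70.501 = 110.865 m (downstream).

110.9 m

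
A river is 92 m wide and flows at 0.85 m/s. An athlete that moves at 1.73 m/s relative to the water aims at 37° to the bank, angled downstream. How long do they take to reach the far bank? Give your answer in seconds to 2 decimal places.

88.36 s

The component of the athlete's velocity perpendicular to the bank is 1.73 × sin 37° = 1.041 m/s.
The current is parallel to the bank, so it does not affect the crossing time.
Time = 92 / 1.041 = 88.365 s.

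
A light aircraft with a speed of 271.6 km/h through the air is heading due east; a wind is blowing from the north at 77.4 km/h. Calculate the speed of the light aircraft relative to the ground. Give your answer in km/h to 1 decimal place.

Taking east as x and north as y: velocity relative to the air = (271.600, 0.000) km/h; the air relative to ground = (0.000, -77.400) km/h.
Velocity relative to ground = (271.600, 0.000) + (0.000, -77.400) = (271.600, -77.400) km/h.
Speed = |(271.600, -77.400)| = 282.413 km/h.

282.4 km/h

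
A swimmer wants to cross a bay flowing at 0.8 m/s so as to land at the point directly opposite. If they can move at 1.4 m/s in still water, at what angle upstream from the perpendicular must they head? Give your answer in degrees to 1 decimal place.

34.8°

To cancel the current, the upstream component of the swimmer's velocity must equal the flow: 1.4 sin θ = 0.8.
sin θ = 0.8 / 1.4 = 0.5714.
θ = arcsin(0.5714) = 34.850°.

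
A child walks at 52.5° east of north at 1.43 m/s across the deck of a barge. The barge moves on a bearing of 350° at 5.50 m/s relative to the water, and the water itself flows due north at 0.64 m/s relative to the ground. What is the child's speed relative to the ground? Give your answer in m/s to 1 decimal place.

In east/north components (m/s): child relative to barge = (1.134, 0.871); barge relative to water = (-0.955, 5.416); water relative to ground = (0.000, 0.640).
Sum = (0.179, 6.927) m/s.
Speed = |(0.179, 6.927)| = 6.929 m/s.

6.9 m/s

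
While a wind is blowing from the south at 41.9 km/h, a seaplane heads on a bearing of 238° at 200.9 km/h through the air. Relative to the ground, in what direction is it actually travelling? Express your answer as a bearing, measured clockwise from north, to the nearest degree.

249°

Taking east as x and north as y: velocity relative to the air = (-170.373, -106.461) km/h; the air relative to ground = (0.000, 41.900) km/h.
Velocity relative to ground = (-170.373, -106.461) + (0.000, 41.900) = (-170.373, -64.561) km/h.
Bearing = atan2(-170.37, -64.56) = 249.25° clockwise from north.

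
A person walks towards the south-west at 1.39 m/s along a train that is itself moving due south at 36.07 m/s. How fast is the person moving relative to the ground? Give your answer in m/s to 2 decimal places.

Taking east as x and north as y: train velocity = (0.000, -36.070) m/s; person velocity relative to train = (-0.983, -0.983) m/s.
Velocity relative to ground = (0.000, -36.070) + (-0.983, -0.983) = (-0.983, -37.053) m/s.
Speed = |(-0.983, -37.053)| = 37.066 m/s.

37.07 m/s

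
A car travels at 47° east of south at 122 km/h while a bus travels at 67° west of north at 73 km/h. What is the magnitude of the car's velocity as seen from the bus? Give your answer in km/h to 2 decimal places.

Taking east as x and north as y: car velocity = (89.225, -83.204) km/h; bus velocity = (-67.197, 28.523) km/h.
Velocity of car relative to bus = (89.225, -83.204) − (-67.197, 28.523) = (156.422, -111.727) km/h.
Magnitude = |(156.422, -111.727)| = 192.226 km/h.

192.23 km/h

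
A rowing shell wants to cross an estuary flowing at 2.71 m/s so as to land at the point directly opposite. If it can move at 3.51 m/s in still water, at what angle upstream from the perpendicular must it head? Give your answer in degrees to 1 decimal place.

50.5°

To cancel the current, the upstream component of the rowing shell's velocity must equal the flow: 3.51 sin θ = 2.71.
sin θ = 2.71 / 3.51 = 0.7721.
θ = arcsin(0.7721) = 50.541°.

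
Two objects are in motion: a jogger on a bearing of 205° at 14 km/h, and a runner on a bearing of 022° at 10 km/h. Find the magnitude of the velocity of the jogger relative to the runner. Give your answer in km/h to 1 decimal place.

Taking east as x and north as y: jogger velocity = (-5.917, -12.688) km/h; runner velocity = (3.746, 9.272) km/h.
Velocity of jogger relative to runner = (-5.917, -12.688) − (3.746, 9.272) = (-9.663, -21.960) km/h.
Magnitude = |(-9.663, -21.960)| = 23.992 km/h.

24.0 km/h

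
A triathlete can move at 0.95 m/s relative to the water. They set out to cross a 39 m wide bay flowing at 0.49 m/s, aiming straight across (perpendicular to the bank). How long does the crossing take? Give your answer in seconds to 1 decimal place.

The component of the triathlete's velocity perpendicular to the bank is 0.95 m/s.
Only the cross-stream component determines the crossing time; the current contributes nothing perpendicular to the bank.
Time = 39 / 0.950 = 41.053 s.

41.1 s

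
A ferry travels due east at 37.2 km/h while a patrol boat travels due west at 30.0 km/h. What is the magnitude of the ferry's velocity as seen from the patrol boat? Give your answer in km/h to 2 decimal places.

67.20 km/h

Taking east as x and north as y: ferry velocity = (37.200, 0.000) km/h; patrol boat velocity = (-30.000, 0.000) km/h.
Velocity of ferry relative to patrol boat = (37.200, 0.000) − (-30.000, 0.000) = (67.200, 0.000) km/h.
Magnitude = |(67.200, 0.000)| = 67.200 km/h.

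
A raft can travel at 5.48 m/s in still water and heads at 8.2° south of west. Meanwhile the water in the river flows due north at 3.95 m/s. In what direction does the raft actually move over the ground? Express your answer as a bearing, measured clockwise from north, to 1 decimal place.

Taking east as x and north as y: velocity relative to the water = (-5.424, -0.782) m/s; the water relative to ground = (0.000, 3.950) m/s.
Velocity relative to ground = (-5.424, -0.782) + (0.000, 3.950) = (-5.424, 3.168) m/s.
Bearing = atan2(-5.42, 3.17) = 300.29° clockwise from north.

300.3°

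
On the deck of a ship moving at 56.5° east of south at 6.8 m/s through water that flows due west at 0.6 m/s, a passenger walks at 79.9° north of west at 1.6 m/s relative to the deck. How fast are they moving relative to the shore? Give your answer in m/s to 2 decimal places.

In east/north components (m/s): passenger relative to ship = (-0.281, 1.575); ship relative to water = (5.670, -3.753); water relative to ground = (-0.600, 0.000).
Sum = (4.790, -2.178) m/s.
Speed = |(4.790, -2.178)| = 5.262 m/s.

5.26 m/s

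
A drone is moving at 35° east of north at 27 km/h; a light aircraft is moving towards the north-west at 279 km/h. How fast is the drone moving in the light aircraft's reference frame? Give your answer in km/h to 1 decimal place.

Taking east as x and north as y: drone velocity = (15.487, 22.117) km/h; light aircraft velocity = (-197.283, 197.283) km/h.
Velocity of drone relative to light aircraft = (15.487, 22.117) − (-197.283, 197.283) = (212.769, -175.166) km/h.
Magnitude = |(212.769, -175.166)| = 275.597 km/h.

275.6 km/h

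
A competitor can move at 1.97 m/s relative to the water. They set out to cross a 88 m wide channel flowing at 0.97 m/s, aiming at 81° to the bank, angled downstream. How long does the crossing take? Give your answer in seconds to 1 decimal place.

45.2 s

The component of the competitor's velocity perpendicular to the bank is 1.97 × sin 81° = 1.946 m/s.
The flow acts along the bank and has no component across it.
Time = 88 / 1.946 = 45.227 s.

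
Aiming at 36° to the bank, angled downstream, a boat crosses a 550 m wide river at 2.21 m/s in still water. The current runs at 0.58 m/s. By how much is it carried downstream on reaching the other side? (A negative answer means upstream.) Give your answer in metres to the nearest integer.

1003 m

Perpendicular speed = 1.299 m/s; crossing time = 550 / 1.299 = 423.401 s.
Net downstream speed = 2.368 m/s.
Drift = 2.368 × 423.401 = 1002.583 m (downstream).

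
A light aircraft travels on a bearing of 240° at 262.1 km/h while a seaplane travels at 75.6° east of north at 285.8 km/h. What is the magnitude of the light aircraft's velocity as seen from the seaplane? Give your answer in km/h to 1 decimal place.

Taking east as x and north as y: light aircraft velocity = (-226.985, -131.050) km/h; seaplane velocity = (276.821, 71.076) km/h.
Velocity of light aircraft relative to seaplane = (-226.985, -131.050) − (276.821, 71.076) = (-503.806, -202.126) km/h.
Magnitude = |(-503.806, -202.126)| = 542.840 km/h.

542.8 km/h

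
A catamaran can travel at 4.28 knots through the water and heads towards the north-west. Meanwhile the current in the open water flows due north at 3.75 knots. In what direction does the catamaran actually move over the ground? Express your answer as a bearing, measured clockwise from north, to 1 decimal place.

335.9°

Taking east as x and north as y: velocity relative to the water = (-3.026, 3.026) knots; the water relative to ground = (0.000, 3.750) knots.
Velocity relative to ground = (-3.026, 3.026) + (0.000, 3.750) = (-3.026, 6.776) knots.
Bearing = atan2(-3.03, 6.78) = 335.93° clockwise from north.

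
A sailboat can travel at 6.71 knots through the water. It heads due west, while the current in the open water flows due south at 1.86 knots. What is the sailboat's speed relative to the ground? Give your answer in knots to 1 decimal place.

7.0 knots

Taking east as x and north as y: velocity relative to the water = (-6.710, 0.000) knots; the water relative to ground = (0.000, -1.860) knots.
Velocity relative to ground = (-6.710, 0.000) + (0.000, -1.860) = (-6.710, -1.860) knots.
Speed = |(-6.710, -1.860)| = 6.963 knots.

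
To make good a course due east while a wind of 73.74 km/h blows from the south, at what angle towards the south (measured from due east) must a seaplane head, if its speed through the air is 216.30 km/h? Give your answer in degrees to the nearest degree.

The wind pushes perpendicular to the desired track; the heading must have a component into the wind equal to 73.74 km/h: 216.30 sin θ = 73.74.
sin θ = 0.3409, so θ = 19.933°.

20°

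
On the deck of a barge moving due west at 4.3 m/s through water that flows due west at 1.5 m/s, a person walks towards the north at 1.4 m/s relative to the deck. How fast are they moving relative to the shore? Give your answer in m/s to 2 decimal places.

In east/north components (m/s): person relative to barge = (0.000, 1.400); barge relative to water = (-4.300, 0.000); water relative to ground = (-1.500, 0.000).
Sum = (-5.800, 1.400) m/s.
Speed = |(-5.800, 1.400)| = 5.967 m/s.

5.97 m/s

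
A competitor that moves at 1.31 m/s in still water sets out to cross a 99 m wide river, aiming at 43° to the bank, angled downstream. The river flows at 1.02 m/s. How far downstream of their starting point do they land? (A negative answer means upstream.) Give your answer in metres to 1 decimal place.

Perpendicular speed = 0.893 m/s; crossing time = 99 / 0.893 = 110.810 s.
Net downstream speed = 1.978 m/s.
Drift = 1.978 × 110.810 = 219.191 m (downstream).

219.2 m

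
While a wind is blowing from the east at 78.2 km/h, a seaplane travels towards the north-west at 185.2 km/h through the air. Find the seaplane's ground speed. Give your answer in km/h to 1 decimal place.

246.8 km/h

Taking east as x and north as y: velocity relative to the air = (-130.956, 130.956) km/h; the air relative to ground = (-78.200, 0.000) km/h.
Velocity relative to ground = (-130.956, 130.956) + (-78.200, 0.000) = (-209.156, 130.956) km/h.
Speed = |(-209.156, 130.956)| = 246.771 km/h.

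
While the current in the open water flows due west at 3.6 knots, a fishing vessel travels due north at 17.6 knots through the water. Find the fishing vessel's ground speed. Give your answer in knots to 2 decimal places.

17.96 knots

Taking east as x and north as y: velocity relative to the water = (0.000, 17.600) knots; the water relative to ground = (-3.600, 0.000) knots.
Velocity relative to ground = (0.000, 17.600) + (-3.600, 0.000) = (-3.600, 17.600) knots.
Speed = |(-3.600, 17.600)| = 17.964 knots.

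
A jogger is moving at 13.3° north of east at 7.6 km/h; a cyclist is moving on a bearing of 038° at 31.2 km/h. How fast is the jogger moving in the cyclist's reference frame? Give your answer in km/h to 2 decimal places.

Taking east as x and north as y: jogger velocity = (7.396, 1.748) km/h; cyclist velocity = (19.209, 24.586) km/h.
Velocity of jogger relative to cyclist = (7.396, 1.748) − (19.209, 24.586) = (-11.812, -22.838) km/h.
Magnitude = |(-11.812, -22.838)| = 25.712 km/h.

25.71 km/h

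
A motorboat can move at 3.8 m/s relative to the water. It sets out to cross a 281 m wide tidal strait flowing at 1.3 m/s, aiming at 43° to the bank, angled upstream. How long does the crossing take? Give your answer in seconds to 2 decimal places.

108.43 s

The component of the motorboat's velocity perpendicular to the bank is 3.8 × sin 43° = 2.592 m/s.
The current is parallel to the bank, so it does not affect the crossing time.
Time = 281 / 2.592 = 108.427 s.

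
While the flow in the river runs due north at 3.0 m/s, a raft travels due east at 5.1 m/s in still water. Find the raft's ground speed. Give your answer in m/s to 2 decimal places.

Taking east as x and north as y: velocity relative to the water = (5.100, 0.000) m/s; the water relative to ground = (0.000, 3.000) m/s.
Velocity relative to ground = (5.100, 0.000) + (0.000, 3.000) = (5.100, 3.000) m/s.
Speed = |(5.100, 3.000)| = 5.917 m/s.

5.92 m/s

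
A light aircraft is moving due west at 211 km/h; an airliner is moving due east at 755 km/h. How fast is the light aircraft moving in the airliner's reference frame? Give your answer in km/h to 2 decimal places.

966.00 km/h

Taking east as x and north as y: light aircraft velocity = (-211.000, 0.000) km/h; airliner velocity = (755.000, 0.000) km/h.
Velocity of light aircraft relative to airliner = (-211.000, 0.000) − (755.000, 0.000) = (-966.000, 0.000) km/h.
Magnitude = |(-966.000, 0.000)| = 966.000 km/h.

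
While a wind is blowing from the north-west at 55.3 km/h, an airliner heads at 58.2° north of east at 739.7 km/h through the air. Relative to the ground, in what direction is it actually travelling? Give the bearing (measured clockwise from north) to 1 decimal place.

Taking east as x and north as y: velocity relative to the air = (389.789, 628.666) km/h; the air relative to ground = (39.103, -39.103) km/h.
Velocity relative to ground = (389.789, 628.666) + (39.103, -39.103) = (428.892, 589.563) km/h.
Bearing = atan2(428.89, 589.56) = 36.03° clockwise from north.

036.0°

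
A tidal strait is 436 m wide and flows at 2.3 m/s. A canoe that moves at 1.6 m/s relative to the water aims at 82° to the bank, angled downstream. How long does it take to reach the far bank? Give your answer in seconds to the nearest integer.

275 s

The component of the canoe's velocity perpendicular to the bank is 1.6 × sin 82° = 1.584 m/s.
The current is parallel to the bank, so it does not affect the crossing time.
Time = 436 / 1.584 = 275.178 s.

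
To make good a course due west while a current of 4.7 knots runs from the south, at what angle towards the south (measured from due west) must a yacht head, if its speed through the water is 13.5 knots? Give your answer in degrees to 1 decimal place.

The current pushes perpendicular to the desired track; the heading must have a component into the current equal to 4.7 knots: 13.5 sin θ = 4.7.
sin θ = 0.3481, so θ = 20.374°.

20.4°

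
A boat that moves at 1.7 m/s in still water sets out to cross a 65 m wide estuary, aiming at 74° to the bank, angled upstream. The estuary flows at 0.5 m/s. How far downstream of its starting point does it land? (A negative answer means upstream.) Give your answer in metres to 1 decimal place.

1.2 m

Perpendicular speed = 1.634 m/s; crossing time = 65 / 1.634 = 39.776 s.
Net downstream speed = 0.031 m/s.
Drift = 0.031 × 39.776 = 1.250 m (downstream).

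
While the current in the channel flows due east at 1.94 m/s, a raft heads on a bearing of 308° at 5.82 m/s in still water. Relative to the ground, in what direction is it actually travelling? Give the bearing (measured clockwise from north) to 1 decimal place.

323.6°

Taking east as x and north as y: velocity relative to the water = (-4.586, 3.583) m/s; the water relative to ground = (1.940, 0.000) m/s.
Velocity relative to ground = (-4.586, 3.583) + (1.940, 0.000) = (-2.646, 3.583) m/s.
Bearing = atan2(-2.65, 3.58) = 323.55° clockwise from north.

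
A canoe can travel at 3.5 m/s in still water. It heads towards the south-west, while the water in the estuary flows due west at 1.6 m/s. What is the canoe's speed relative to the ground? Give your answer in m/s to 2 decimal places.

4.77 m/s

Taking east as x and north as y: velocity relative to the water = (-2.475, -2.475) m/s; the water relative to ground = (-1.600, 0.000) m/s.
Velocity relative to ground = (-2.475, -2.475) + (-1.600, 0.000) = (-4.075, -2.475) m/s.
Speed = |(-4.075, -2.475)| = 4.768 m/s.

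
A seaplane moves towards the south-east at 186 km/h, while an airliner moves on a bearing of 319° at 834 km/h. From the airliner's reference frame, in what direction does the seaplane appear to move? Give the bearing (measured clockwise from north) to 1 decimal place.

138.3°

Taking east as x and north as y: seaplane velocity = (131.522, -131.522) km/h; airliner velocity = (-547.153, 629.428) km/h.
Velocity of seaplane relative to airliner = (131.522, -131.522) − (-547.153, 629.428) = (678.675, -760.950) km/h.
Bearing = atan2(678.68, -760.95) = 138.27° clockwise from north.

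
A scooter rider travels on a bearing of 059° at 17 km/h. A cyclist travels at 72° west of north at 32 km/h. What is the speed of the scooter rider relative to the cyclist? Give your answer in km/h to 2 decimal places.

Taking east as x and north as y: scooter rider velocity = (14.572, 8.756) km/h; cyclist velocity = (-30.434, 9.889) km/h.
Velocity of scooter rider relative to cyclist = (14.572, 8.756) − (-30.434, 9.889) = (45.006, -1.133) km/h.
Magnitude = |(45.006, -1.133)| = 45.020 km/h.

45.02 km/h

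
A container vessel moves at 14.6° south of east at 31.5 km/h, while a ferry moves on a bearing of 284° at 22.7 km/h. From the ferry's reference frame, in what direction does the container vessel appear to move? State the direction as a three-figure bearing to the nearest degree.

104°

Taking east as x and north as y: container vessel velocity = (30.483, -7.940) km/h; ferry velocity = (-22.026, 5.492) km/h.
Velocity of container vessel relative to ferry = (30.483, -7.940) − (-22.026, 5.492) = (52.509, -13.432) km/h.
Bearing = atan2(52.51, -13.43) = 104.35° clockwise from north.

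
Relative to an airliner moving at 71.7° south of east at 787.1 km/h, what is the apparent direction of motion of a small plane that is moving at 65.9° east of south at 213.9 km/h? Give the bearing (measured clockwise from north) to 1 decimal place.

355.5°

Taking east as x and north as y: small plane velocity = (195.255, -87.342) km/h; airliner velocity = (247.143, -747.293) km/h.
Velocity of small plane relative to airliner = (195.255, -87.342) − (247.143, -747.293) = (-51.888, 659.951) km/h.
Bearing = atan2(-51.89, 659.95) = 355.50° clockwise from north.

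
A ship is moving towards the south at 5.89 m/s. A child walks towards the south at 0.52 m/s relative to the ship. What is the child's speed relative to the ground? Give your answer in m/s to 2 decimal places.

6.41 m/s

Taking east as x and north as y: ship velocity = (0.000, -5.890) m/s; child velocity relative to ship = (0.000, -0.520) m/s.
Velocity relative to ground = (0.000, -5.890) + (0.000, -0.520) = (0.000, -6.410) m/s.
Speed = |(0.000, -6.410)| = 6.410 m/s.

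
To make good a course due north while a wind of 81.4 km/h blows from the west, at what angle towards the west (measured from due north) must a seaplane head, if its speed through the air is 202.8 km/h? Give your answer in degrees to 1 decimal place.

The wind pushes perpendicular to the desired track; the heading must have a component into the wind equal to 81.4 km/h: 202.8 sin θ = 81.4.
sin θ = 0.4014, so θ = 23.665°.

23.7°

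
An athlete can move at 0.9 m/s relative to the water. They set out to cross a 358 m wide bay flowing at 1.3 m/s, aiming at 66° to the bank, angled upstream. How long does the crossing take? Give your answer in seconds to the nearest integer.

The component of the athlete's velocity perpendicular to the bank is 0.9 × sin 66° = 0.822 m/s.
The current is parallel to the bank, so it does not affect the crossing time.
Time = 358 / 0.822 = 435.422 s.

435 s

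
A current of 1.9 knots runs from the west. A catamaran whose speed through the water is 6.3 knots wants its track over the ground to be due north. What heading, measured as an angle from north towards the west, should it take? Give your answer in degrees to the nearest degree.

The current pushes perpendicular to the desired track; the heading must have a component into the current equal to 1.9 knots: 6.3 sin θ = 1.9.
sin θ = 0.3016, so θ = 17.553°.

18°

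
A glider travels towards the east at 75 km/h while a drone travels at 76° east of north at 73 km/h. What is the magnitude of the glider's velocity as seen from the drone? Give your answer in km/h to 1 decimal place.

Taking east as x and north as y: glider velocity = (75.000, 0.000) km/h; drone velocity = (70.832, 17.660) km/h.
Velocity of glider relative to drone = (75.000, 0.000) − (70.832, 17.660) = (4.168, -17.660) km/h.
Magnitude = |(4.168, -17.660)| = 18.146 km/h.

18.1 km/h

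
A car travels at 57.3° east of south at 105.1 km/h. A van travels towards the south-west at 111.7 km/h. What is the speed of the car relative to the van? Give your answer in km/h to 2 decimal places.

Taking east as x and north as y: car velocity = (88.443, -56.779) km/h; van velocity = (-78.984, -78.984) km/h.
Velocity of car relative to van = (88.443, -56.779) − (-78.984, -78.984) = (167.427, 22.205) km/h.
Magnitude = |(167.427, 22.205)| = 168.893 km/h.

168.89 km/h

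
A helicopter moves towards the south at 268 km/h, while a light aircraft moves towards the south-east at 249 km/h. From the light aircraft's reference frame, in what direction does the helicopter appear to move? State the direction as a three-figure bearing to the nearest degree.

Taking east as x and north as y: helicopter velocity = (0.000, -268.000) km/h; light aircraft velocity = (176.070, -176.070) km/h.
Velocity of helicopter relative to light aircraft = (0.000, -268.000) − (176.070, -176.070) = (-176.070, -91.930) km/h.
Bearing = atan2(-176.07, -91.93) = 242.43° clockwise from north.

242°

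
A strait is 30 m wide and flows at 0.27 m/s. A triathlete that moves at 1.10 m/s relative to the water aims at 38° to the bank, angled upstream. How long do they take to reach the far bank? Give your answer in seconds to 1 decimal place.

The component of the triathlete's velocity perpendicular to the bank is 1.10 × sin 38° = 0.677 m/s.
The current is parallel to the bank, so it does not affect the crossing time.
Time = 30 / 0.677 = 44.298 s.

44.3 s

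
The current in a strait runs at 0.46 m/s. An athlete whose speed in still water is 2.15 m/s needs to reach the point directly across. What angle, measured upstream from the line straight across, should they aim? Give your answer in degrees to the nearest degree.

To cancel the current, the upstream component of the athlete's velocity must equal the flow: 2.15 sin θ = 0.46.
sin θ = 0.46 / 2.15 = 0.2140.
θ = arcsin(0.2140) = 12.354°.

12°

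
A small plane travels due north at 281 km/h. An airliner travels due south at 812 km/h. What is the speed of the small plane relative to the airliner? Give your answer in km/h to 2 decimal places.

1093.00 km/h

Taking east as x and north as y: small plane velocity = (0.000, 281.000) km/h; airliner velocity = (0.000, -812.000) km/h.
Velocity of small plane relative to airliner = (0.000, 281.000) − (0.000, -812.000) = (0.000, 1093.000) km/h.
Magnitude = |(0.000, 1093.000)| = 1093.000 km/h.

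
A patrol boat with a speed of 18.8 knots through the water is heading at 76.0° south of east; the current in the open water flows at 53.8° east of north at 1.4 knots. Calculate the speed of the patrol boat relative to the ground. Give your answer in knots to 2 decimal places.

18.32 knots

Taking east as x and north as y: velocity relative to the water = (4.548, -18.242) knots; the water relative to ground = (1.130, 0.827) knots.
Velocity relative to ground = (4.548, -18.242) + (1.130, 0.827) = (5.678, -17.415) knots.
Speed = |(5.678, -17.415)| = 18.317 knots.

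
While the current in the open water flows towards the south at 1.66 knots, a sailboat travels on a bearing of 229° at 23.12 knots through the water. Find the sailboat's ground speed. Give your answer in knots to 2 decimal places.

24.24 knots

Taking east as x and north as y: velocity relative to the water = (-17.449, -15.168) knots; the water relative to ground = (0.000, -1.660) knots.
Velocity relative to ground = (-17.449, -15.168) + (0.000, -1.660) = (-17.449, -16.828) knots.
Speed = |(-17.449, -16.828)| = 24.241 knots.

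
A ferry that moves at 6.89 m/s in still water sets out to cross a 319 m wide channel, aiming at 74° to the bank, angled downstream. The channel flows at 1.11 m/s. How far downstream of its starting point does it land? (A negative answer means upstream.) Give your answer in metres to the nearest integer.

145 m

Perpendicular speed = 6.623 m/s; crossing time = 319 / 6.623 = 48.165 s.
Net downstream speed = 3.009 m/s.
Drift = 3.009 × 48.165 = 144.935 m (downstream).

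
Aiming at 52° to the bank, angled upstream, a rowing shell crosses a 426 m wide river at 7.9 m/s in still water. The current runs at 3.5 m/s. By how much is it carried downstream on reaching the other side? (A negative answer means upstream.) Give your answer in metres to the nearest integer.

-93 m

Perpendicular speed = 6.225 m/s; crossing time = 426 / 6.225 = 68.431 s.
Net downstream speed = -1.364 m/s.
Drift = -1.364 × 68.431 = -93.321 m (upstream).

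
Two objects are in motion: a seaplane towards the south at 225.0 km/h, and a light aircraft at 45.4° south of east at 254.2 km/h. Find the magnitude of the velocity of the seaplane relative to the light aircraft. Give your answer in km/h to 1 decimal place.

Taking east as x and north as y: seaplane velocity = (0.000, -225.000) km/h; light aircraft velocity = (178.487, -180.997) km/h.
Velocity of seaplane relative to light aircraft = (0.000, -225.000) − (178.487, -180.997) = (-178.487, -44.003) km/h.
Magnitude = |(-178.487, -44.003)| = 183.831 km/h.

183.8 km/h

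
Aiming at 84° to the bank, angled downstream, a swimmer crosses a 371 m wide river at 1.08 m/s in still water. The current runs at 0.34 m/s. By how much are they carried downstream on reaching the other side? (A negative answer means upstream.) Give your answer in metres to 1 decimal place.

156.4 m

Perpendicular speed = 1.074 m/s; crossing time = 371 / 1.074 = 345.411 s.
Net downstream speed = 0.453 m/s.
Drift = 0.453 × 345.411 = 156.433 m (downstream).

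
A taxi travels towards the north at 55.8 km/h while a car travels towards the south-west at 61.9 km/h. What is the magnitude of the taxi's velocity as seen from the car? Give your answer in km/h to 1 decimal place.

Taking east as x and north as y: taxi velocity = (0.000, 55.800) km/h; car velocity = (-43.770, -43.770) km/h.
Velocity of taxi relative to car = (0.000, 55.800) − (-43.770, -43.770) = (43.770, 99.570) km/h.
Magnitude = |(43.770, 99.570)| = 108.766 km/h.

108.8 km/h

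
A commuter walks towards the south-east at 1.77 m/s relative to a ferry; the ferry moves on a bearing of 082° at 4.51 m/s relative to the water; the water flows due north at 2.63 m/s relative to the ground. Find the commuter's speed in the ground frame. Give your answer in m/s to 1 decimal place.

In east/north components (m/s): commuter relative to ferry = (1.252, -1.252); ferry relative to water = (4.466, 0.628); water relative to ground = (0.000, 2.630).
Sum = (5.718, 2.006) m/s.
Speed = |(5.718, 2.006)| = 6.059 m/s.

6.1 m/s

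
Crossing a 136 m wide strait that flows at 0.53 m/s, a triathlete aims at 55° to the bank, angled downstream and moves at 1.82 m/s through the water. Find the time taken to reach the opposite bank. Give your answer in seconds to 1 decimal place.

91.2 s

The component of the triathlete's velocity perpendicular to the bank is 1.82 × sin 55° = 1.491 m/s.
The current is parallel to the bank, so it does not affect the crossing time.
Time = 136 / 1.491 = 91.223 s.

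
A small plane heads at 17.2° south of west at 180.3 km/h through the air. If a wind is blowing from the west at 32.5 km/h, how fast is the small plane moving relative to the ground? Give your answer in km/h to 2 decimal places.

Taking east as x and north as y: velocity relative to the air = (-172.237, -53.316) km/h; the air relative to ground = (32.500, 0.000) km/h.
Velocity relative to ground = (-172.237, -53.316) + (32.500, 0.000) = (-139.737, -53.316) km/h.
Speed = |(-139.737, -53.316)| = 149.563 km/h.

149.56 km/h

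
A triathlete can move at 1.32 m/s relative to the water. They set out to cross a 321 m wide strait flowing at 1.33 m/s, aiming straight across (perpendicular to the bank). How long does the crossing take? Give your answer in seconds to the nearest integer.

243 s

The component of the triathlete's velocity perpendicular to the bank is 1.32 m/s.
The flow acts along the bank and has no component across it.
Time = 321 / 1.320 = 243.182 s.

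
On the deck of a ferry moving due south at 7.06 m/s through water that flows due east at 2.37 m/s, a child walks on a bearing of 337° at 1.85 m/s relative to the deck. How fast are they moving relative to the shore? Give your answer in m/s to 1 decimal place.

In east/north components (m/s): child relative to ferry = (-0.723, 1.703); ferry relative to water = (0.000, -7.060); water relative to ground = (2.370, 0.000).
Sum = (1.647, -5.357) m/s.
Speed = |(1.647, -5.357)| = 5.605 m/s.

5.6 m/s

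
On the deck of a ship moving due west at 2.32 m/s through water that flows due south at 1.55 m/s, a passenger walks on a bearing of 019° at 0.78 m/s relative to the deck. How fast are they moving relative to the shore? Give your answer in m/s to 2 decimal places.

2.22 m/s

In east/north components (m/s): passenger relative to ship = (0.254, 0.738); ship relative to water = (-2.320, 0.000); water relative to ground = (0.000, -1.550).
Sum = (-2.066, -0.812) m/s.
Speed = |(-2.066, -0.812)| = 2.220 m/s.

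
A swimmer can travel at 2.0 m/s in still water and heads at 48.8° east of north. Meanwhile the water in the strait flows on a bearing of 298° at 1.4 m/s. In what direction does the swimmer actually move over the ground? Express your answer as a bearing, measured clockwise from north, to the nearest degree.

Taking east as x and north as y: velocity relative to the water = (1.505, 1.317) m/s; the water relative to ground = (-1.236, 0.657) m/s.
Velocity relative to ground = (1.505, 1.317) + (-1.236, 0.657) = (0.269, 1.975) m/s.
Bearing = atan2(0.27, 1.97) = 7.75° clockwise from north.

008°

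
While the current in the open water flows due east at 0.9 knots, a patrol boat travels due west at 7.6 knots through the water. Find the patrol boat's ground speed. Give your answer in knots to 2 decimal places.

Taking east as x and north as y: velocity relative to the water = (-7.600, 0.000) knots; the water relative to ground = (0.900, 0.000) knots.
Velocity relative to ground = (-7.600, 0.000) + (0.900, 0.000) = (-6.700, 0.000) knots.
Speed = |(-6.700, 0.000)| = 6.700 knots.

6.70 knots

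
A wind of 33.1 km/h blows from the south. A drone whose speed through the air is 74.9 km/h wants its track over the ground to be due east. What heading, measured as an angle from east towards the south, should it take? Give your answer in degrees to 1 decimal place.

The wind pushes perpendicular to the desired track; the heading must have a component into the wind equal to 33.1 km/h: 74.9 sin θ = 33.1.
sin θ = 0.4419, so θ = 26.227°.

26.2°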